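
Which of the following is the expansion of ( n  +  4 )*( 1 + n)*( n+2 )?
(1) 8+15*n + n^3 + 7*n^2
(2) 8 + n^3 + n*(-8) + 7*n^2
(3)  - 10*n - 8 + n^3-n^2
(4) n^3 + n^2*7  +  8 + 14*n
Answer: 4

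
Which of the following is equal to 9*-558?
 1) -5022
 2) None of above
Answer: 1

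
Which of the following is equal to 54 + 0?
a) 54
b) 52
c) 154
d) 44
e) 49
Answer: a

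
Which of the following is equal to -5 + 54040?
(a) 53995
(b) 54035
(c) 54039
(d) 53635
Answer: b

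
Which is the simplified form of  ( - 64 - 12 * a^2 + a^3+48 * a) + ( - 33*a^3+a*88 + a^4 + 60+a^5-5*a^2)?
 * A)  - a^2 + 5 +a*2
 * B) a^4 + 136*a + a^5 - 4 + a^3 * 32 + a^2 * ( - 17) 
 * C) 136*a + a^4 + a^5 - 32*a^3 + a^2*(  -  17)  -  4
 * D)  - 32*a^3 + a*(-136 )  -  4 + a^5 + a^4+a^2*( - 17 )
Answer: C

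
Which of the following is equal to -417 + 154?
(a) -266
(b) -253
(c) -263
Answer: c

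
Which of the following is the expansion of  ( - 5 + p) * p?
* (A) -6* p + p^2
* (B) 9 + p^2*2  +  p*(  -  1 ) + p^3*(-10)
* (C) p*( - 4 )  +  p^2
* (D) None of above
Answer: D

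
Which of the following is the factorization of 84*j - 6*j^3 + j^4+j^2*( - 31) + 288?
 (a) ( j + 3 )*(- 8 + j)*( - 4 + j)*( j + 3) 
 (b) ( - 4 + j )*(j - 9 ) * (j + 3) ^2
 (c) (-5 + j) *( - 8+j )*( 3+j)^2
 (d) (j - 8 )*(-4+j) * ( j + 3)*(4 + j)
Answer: a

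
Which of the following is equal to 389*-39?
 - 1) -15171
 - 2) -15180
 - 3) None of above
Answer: 1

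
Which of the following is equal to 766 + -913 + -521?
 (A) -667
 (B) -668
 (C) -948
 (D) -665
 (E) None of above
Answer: B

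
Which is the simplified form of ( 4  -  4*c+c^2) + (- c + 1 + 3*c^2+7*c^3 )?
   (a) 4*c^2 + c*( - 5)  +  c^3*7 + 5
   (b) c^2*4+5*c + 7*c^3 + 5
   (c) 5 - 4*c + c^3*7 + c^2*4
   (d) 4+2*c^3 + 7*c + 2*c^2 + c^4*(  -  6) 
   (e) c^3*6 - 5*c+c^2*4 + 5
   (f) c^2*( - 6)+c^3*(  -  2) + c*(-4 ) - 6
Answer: a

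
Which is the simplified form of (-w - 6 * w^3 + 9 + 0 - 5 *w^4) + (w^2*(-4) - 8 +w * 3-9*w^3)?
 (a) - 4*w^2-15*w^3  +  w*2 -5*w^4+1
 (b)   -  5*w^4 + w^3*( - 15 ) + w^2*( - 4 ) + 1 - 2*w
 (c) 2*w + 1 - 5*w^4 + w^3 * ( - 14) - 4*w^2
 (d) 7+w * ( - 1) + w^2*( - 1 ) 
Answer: a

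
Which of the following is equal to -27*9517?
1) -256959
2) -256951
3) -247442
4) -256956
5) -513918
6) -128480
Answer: 1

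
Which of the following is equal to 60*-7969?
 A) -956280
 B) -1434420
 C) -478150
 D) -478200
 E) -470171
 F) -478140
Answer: F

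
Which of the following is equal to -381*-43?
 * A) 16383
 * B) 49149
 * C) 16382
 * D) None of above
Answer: A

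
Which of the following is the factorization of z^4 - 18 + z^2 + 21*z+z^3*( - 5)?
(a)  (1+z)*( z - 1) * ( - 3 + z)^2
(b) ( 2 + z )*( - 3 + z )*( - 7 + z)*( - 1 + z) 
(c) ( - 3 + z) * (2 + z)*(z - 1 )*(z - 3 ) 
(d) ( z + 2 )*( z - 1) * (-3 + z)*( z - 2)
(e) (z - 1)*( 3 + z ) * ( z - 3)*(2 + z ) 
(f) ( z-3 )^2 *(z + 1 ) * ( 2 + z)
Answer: c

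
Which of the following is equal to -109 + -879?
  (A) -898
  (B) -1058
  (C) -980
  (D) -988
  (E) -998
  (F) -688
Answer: D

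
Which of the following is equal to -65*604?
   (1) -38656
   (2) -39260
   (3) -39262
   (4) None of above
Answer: 2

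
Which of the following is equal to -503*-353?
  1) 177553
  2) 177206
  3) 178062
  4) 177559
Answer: 4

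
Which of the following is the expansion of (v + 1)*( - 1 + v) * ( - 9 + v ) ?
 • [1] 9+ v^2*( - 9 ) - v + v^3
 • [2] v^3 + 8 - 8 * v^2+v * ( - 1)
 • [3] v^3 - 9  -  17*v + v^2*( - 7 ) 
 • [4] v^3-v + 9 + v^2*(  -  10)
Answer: 1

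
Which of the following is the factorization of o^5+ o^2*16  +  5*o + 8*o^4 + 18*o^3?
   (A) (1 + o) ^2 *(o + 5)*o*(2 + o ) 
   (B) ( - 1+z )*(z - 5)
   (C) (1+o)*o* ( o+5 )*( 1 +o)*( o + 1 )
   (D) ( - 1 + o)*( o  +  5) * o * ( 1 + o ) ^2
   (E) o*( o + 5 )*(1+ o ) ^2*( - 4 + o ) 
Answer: C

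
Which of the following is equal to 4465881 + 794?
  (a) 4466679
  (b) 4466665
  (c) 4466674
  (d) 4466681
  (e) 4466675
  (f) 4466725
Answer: e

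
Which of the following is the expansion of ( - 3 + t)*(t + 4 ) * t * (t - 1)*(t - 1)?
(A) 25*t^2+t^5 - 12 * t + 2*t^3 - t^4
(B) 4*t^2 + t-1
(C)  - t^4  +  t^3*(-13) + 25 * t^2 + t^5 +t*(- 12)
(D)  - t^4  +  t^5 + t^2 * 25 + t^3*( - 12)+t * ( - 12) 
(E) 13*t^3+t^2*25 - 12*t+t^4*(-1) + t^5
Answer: C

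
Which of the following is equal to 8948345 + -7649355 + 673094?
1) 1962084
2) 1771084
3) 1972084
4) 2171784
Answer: 3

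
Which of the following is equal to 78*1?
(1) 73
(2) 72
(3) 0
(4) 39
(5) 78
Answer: 5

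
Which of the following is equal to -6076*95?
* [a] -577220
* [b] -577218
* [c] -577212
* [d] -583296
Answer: a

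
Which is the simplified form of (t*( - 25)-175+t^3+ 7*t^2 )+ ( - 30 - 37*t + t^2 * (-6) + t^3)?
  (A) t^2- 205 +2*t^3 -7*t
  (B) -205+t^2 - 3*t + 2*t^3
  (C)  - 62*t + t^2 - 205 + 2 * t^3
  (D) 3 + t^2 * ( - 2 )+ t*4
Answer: C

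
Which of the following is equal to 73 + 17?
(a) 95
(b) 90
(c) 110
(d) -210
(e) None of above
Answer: b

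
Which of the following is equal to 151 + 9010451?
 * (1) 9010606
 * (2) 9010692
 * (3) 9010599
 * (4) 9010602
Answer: 4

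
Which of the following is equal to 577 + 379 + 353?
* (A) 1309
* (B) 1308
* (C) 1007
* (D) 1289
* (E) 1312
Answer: A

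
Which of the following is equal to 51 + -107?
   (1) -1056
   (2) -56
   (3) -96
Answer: 2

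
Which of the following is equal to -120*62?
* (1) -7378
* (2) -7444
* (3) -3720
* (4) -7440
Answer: 4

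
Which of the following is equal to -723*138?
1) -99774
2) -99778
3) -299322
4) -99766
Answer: 1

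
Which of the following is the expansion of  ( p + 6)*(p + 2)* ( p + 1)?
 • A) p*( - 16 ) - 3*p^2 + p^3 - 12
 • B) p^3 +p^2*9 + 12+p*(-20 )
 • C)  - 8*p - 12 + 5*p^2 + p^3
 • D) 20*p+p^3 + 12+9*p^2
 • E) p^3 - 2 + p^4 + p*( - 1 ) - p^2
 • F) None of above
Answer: D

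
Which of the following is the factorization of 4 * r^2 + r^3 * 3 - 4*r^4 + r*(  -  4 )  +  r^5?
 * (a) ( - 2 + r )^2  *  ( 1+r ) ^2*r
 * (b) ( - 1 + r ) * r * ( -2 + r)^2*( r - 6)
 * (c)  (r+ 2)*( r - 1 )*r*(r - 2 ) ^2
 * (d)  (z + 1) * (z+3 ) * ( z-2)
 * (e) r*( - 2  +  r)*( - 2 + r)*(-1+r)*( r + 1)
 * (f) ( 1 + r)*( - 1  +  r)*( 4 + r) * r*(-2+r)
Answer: e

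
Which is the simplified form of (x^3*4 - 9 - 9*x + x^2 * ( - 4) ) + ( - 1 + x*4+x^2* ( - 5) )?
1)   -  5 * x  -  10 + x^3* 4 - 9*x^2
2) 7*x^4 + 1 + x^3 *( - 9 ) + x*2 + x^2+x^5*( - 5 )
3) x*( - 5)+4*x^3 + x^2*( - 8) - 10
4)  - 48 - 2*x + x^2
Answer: 1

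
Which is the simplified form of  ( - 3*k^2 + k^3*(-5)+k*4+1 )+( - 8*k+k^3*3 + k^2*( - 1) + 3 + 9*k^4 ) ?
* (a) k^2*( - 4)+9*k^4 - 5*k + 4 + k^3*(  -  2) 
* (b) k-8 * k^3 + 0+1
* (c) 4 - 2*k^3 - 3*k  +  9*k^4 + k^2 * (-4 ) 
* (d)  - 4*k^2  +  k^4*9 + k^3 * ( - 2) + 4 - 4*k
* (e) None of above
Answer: d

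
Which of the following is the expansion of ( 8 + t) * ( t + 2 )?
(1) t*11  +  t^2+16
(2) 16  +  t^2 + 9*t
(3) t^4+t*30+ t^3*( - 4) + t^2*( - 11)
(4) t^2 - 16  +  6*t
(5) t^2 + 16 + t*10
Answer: 5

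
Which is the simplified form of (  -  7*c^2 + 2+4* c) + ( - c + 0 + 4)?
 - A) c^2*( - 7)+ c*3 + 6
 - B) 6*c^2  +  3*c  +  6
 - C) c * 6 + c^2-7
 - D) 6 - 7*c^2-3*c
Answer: A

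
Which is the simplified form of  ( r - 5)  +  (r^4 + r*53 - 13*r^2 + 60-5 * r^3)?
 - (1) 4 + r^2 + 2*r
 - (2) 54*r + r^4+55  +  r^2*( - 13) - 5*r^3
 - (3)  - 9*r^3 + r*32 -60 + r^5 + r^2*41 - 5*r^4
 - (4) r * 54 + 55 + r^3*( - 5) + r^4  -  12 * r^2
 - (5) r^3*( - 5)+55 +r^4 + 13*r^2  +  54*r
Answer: 2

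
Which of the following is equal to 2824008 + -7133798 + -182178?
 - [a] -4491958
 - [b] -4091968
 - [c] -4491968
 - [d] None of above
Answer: c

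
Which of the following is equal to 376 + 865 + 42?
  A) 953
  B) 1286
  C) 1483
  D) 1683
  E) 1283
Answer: E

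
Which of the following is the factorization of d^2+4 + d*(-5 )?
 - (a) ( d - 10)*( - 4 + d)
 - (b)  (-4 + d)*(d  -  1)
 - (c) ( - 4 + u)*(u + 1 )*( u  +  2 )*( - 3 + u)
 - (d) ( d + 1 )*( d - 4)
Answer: b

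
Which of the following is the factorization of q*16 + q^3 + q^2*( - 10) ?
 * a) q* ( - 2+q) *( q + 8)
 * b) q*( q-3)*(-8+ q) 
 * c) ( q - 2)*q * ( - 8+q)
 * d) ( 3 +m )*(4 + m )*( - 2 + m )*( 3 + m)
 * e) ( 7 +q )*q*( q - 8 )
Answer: c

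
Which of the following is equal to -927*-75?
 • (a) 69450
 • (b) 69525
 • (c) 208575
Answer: b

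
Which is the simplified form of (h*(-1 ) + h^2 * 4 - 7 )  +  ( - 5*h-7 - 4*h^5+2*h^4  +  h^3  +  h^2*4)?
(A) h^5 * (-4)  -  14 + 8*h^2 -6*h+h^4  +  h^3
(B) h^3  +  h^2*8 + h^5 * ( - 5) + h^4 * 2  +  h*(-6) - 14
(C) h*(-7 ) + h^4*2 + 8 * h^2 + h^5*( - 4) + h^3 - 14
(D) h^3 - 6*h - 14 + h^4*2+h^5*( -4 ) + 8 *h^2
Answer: D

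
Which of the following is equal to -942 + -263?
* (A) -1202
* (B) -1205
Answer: B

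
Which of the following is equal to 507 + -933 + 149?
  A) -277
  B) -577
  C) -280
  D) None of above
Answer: A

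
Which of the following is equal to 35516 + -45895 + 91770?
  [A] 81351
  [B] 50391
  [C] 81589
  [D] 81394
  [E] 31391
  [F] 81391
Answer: F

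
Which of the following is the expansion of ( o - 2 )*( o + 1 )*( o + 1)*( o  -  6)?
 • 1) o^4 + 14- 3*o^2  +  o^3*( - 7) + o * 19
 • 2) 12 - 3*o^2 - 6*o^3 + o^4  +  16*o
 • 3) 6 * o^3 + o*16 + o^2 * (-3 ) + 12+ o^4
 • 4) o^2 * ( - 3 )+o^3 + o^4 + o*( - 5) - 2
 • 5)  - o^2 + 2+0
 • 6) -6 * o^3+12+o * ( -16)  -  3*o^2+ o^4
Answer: 2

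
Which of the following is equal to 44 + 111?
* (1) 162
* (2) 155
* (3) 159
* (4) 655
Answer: 2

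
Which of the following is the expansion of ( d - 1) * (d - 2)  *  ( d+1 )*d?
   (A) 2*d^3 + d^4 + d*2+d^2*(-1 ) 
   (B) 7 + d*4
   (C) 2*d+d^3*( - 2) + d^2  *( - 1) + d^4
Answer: C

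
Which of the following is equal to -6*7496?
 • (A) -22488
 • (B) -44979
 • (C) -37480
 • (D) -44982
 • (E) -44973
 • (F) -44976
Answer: F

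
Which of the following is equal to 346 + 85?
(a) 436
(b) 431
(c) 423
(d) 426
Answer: b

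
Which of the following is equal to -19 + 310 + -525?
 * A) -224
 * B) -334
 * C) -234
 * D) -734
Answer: C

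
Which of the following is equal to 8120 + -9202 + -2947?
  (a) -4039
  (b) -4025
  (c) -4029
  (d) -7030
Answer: c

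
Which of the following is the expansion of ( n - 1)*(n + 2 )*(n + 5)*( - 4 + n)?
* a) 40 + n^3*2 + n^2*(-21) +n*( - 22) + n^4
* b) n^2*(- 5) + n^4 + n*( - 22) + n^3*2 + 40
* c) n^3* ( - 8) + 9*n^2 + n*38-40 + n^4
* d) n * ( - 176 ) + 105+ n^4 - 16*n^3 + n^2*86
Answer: a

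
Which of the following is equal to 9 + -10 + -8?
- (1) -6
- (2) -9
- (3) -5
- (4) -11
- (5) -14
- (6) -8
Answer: 2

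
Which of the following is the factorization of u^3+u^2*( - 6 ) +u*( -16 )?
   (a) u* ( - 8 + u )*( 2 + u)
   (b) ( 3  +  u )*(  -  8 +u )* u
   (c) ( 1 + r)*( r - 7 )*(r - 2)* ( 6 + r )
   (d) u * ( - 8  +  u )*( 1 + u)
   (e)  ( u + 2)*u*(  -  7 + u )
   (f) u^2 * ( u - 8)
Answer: a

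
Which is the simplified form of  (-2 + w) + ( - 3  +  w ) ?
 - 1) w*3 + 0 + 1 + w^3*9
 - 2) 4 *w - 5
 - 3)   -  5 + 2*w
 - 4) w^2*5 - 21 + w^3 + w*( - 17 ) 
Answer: 3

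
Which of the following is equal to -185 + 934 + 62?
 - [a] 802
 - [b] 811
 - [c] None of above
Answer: b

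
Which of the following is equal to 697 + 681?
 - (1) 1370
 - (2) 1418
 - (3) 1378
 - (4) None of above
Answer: 3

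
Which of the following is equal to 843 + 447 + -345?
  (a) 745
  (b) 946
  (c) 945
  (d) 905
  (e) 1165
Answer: c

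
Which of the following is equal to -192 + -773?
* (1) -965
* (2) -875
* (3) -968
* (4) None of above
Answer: 1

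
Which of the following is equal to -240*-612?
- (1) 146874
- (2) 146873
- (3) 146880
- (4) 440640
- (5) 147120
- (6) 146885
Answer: 3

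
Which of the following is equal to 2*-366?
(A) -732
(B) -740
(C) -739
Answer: A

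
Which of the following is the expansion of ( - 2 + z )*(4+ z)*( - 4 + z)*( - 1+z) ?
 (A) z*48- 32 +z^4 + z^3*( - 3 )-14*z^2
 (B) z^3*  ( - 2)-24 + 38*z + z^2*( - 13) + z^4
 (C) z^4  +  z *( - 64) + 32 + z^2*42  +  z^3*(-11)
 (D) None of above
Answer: A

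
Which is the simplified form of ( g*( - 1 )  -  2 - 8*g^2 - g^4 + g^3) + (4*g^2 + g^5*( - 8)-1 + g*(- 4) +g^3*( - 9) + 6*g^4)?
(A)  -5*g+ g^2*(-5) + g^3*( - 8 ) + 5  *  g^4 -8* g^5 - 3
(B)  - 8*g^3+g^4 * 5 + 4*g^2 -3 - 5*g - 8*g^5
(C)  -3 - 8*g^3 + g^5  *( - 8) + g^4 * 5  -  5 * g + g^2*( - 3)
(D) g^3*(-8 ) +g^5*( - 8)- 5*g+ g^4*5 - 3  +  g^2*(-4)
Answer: D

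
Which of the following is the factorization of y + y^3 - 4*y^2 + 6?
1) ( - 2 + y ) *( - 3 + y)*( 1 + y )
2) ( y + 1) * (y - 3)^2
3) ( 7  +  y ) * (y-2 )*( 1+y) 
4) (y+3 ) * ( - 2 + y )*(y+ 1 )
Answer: 1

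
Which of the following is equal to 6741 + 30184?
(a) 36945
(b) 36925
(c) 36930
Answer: b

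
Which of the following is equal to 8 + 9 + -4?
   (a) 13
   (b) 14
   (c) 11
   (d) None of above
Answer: a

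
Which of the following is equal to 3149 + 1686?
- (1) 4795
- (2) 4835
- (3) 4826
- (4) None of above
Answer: 2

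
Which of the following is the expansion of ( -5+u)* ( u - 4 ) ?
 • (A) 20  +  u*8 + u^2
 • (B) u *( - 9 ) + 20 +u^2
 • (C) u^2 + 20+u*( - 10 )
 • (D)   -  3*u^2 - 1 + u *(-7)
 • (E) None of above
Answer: B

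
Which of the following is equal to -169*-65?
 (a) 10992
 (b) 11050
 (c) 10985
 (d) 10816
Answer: c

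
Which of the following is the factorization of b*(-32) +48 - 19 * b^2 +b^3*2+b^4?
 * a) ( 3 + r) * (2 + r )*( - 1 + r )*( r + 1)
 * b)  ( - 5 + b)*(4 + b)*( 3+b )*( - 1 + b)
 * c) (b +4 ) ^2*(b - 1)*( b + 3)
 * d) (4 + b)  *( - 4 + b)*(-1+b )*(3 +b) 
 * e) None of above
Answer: d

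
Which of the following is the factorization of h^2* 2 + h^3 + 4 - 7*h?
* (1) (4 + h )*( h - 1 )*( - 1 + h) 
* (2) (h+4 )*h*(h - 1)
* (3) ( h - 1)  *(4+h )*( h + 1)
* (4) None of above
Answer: 1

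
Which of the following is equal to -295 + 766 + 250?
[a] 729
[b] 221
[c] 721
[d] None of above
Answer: c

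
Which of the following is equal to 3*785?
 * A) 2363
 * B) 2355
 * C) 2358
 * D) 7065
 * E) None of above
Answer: B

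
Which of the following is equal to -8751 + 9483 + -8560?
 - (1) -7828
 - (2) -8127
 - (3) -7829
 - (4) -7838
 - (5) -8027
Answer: 1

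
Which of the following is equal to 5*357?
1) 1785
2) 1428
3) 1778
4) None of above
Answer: 1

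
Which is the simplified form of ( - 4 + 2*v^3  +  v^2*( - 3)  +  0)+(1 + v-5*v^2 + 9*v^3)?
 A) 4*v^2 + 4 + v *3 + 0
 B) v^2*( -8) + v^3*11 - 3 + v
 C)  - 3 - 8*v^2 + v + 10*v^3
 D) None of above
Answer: B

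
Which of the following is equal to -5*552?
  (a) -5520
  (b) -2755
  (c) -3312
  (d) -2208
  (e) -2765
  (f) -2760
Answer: f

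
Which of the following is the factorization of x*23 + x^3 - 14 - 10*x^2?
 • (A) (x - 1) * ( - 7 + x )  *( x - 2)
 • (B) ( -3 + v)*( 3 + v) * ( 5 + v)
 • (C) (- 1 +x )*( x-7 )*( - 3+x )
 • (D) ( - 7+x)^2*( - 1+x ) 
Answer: A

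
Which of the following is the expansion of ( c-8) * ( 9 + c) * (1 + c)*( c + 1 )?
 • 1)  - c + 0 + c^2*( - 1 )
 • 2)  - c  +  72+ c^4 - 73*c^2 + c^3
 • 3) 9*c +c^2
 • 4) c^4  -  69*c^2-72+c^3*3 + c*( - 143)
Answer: 4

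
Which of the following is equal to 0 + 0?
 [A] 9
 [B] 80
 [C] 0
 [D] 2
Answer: C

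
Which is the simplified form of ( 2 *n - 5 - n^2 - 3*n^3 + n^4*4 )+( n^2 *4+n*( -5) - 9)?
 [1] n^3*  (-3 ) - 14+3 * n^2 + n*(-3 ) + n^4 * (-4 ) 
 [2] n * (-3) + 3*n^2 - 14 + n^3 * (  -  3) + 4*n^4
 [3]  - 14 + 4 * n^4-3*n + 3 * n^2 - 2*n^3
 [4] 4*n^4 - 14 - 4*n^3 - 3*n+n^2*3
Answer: 2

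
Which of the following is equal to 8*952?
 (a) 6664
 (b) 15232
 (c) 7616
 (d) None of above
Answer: c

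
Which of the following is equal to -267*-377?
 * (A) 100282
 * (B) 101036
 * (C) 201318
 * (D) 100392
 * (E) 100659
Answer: E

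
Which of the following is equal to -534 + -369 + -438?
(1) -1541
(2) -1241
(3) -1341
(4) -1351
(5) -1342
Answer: 3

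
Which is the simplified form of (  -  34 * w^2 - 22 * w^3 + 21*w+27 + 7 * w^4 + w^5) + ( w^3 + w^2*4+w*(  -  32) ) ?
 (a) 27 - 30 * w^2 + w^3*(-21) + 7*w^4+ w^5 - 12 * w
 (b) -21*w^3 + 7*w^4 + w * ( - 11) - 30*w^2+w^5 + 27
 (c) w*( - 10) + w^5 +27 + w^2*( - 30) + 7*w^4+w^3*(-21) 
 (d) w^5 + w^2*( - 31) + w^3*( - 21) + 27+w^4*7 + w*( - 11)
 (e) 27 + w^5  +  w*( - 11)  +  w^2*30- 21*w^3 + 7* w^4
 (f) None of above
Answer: b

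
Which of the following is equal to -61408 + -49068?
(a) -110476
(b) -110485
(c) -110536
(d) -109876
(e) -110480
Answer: a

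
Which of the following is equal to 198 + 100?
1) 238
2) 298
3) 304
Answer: 2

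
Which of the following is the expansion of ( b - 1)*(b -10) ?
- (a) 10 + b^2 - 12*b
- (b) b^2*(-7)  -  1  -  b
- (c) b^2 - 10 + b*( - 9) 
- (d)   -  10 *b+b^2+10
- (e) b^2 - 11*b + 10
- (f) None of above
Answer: e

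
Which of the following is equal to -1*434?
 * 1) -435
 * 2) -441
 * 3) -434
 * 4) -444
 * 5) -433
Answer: 3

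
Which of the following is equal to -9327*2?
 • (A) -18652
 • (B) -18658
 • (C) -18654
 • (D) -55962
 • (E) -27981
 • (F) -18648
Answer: C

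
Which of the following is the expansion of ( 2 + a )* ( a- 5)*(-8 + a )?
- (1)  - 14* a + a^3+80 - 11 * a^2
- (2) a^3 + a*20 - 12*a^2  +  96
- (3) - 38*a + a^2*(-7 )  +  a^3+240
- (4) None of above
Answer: 4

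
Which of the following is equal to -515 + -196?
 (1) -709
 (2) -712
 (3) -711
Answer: 3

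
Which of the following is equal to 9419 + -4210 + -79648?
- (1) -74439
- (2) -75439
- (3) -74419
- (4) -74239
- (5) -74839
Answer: 1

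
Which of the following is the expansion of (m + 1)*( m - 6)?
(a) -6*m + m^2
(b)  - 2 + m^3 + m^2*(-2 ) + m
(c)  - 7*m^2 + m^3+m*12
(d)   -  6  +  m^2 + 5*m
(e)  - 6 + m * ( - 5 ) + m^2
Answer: e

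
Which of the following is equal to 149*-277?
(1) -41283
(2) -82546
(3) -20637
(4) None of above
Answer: 4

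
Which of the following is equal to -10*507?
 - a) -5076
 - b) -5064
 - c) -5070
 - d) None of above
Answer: c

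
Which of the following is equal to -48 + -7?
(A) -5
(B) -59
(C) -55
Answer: C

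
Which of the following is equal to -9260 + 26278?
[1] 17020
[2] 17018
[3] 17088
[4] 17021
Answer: 2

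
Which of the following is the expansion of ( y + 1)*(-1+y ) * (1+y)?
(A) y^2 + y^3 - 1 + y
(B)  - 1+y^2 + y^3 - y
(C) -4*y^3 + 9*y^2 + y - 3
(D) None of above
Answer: B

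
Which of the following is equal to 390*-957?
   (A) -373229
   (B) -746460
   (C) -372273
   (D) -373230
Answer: D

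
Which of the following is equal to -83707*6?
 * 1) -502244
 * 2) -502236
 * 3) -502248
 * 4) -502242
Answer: 4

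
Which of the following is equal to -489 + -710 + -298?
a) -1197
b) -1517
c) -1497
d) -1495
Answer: c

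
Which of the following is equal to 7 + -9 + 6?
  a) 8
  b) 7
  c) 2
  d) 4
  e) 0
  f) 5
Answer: d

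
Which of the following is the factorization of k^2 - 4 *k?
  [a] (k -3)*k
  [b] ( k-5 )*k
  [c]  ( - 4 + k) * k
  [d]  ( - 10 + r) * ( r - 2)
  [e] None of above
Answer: c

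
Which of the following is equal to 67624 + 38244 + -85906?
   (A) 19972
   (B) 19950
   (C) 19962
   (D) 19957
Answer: C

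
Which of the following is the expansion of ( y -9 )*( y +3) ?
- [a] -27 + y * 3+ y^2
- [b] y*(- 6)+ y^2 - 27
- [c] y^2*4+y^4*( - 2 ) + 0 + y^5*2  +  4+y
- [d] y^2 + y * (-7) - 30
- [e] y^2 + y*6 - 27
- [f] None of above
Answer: b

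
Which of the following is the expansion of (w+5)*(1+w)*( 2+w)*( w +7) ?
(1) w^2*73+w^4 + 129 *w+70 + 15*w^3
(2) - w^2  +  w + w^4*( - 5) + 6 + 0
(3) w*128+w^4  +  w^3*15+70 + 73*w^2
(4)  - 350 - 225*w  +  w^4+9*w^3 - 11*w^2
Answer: 1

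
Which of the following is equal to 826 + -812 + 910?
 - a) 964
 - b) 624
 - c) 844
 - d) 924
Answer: d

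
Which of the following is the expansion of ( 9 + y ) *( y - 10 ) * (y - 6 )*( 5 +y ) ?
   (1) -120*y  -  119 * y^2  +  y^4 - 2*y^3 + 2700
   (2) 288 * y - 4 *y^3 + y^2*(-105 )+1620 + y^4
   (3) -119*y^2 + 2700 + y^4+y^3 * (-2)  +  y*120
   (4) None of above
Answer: 3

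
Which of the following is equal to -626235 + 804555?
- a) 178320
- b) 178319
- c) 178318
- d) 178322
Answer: a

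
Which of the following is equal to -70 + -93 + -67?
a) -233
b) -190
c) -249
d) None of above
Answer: d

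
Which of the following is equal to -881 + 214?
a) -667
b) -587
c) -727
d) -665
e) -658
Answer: a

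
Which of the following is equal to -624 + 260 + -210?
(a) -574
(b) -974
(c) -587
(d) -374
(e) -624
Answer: a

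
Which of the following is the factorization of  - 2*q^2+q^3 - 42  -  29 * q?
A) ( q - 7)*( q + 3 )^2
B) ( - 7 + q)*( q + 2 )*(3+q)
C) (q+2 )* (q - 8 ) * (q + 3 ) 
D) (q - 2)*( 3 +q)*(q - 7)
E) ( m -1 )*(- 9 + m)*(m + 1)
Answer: B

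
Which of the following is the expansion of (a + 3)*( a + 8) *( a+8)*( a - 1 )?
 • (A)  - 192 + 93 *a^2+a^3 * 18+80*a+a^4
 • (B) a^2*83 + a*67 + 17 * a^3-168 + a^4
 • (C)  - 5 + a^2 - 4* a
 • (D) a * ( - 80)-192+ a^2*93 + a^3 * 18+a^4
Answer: A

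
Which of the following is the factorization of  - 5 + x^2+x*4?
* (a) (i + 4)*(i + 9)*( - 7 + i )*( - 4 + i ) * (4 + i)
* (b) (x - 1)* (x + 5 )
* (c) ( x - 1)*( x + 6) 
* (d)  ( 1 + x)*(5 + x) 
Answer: b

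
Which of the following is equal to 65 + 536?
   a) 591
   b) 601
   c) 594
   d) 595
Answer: b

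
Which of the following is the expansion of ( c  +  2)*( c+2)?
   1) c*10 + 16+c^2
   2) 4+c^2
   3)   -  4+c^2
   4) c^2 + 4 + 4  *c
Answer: 4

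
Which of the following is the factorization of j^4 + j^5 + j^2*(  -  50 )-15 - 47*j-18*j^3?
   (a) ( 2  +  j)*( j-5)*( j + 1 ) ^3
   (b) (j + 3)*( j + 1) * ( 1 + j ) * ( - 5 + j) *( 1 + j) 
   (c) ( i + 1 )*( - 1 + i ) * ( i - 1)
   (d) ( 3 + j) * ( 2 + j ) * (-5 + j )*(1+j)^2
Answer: b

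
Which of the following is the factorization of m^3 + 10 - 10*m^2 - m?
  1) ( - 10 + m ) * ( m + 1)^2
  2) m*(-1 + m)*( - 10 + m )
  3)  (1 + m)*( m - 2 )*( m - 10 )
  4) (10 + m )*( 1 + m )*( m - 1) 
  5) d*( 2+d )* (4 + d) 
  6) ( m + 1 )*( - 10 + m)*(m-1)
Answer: 6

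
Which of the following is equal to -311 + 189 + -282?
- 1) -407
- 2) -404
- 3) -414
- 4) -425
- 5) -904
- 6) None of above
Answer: 2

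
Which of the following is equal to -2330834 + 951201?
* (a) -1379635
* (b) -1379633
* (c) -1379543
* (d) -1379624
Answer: b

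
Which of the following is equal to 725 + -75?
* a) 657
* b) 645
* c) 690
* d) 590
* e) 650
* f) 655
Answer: e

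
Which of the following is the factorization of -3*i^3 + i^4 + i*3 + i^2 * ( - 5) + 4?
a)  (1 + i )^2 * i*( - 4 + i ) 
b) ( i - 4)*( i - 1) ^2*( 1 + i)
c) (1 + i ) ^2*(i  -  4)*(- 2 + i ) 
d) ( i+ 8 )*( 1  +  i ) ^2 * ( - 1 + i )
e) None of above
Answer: e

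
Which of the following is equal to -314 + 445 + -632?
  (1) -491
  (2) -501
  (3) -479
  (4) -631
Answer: 2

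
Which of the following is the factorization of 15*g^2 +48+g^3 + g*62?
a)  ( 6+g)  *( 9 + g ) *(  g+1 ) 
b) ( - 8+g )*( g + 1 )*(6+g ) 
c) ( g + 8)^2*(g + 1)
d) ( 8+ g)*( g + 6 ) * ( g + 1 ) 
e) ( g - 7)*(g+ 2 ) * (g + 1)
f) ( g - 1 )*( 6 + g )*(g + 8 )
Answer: d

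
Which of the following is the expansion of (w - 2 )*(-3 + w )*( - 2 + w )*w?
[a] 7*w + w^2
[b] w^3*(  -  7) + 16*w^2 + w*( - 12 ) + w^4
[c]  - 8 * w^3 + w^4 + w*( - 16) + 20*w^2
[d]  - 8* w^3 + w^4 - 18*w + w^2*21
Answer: b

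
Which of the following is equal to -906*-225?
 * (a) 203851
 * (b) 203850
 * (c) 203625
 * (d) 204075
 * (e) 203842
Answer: b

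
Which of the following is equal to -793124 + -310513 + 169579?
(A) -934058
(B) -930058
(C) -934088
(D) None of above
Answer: A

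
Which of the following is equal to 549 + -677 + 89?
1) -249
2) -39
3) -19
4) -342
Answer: 2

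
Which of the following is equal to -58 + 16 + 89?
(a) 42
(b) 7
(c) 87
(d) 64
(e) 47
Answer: e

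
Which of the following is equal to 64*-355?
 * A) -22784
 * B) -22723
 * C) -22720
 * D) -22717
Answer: C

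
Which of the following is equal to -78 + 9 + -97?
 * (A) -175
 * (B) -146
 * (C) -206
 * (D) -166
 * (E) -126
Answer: D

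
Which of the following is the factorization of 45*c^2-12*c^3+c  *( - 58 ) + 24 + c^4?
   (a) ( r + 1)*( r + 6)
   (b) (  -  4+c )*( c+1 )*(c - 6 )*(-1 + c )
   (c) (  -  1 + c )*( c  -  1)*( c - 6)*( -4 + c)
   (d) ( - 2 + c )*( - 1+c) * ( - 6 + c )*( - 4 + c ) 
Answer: c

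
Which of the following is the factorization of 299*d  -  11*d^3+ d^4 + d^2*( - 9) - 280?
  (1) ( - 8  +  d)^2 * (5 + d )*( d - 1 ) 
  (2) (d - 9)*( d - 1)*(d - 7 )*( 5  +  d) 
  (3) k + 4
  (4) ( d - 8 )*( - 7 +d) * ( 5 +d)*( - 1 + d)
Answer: 4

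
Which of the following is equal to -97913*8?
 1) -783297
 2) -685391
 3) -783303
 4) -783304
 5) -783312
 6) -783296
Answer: 4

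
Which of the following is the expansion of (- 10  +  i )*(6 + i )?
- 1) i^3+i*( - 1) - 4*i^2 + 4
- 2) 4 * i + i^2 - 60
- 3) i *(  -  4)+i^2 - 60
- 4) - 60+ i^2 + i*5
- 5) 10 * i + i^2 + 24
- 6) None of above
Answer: 3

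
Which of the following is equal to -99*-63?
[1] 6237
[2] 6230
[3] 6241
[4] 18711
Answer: 1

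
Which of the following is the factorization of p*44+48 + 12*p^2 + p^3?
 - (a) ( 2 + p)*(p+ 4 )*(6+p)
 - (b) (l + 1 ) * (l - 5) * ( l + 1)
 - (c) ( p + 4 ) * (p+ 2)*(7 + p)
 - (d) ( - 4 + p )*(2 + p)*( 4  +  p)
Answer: a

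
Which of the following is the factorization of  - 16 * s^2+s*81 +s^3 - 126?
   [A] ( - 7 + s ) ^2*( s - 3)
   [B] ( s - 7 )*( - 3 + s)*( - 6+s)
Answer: B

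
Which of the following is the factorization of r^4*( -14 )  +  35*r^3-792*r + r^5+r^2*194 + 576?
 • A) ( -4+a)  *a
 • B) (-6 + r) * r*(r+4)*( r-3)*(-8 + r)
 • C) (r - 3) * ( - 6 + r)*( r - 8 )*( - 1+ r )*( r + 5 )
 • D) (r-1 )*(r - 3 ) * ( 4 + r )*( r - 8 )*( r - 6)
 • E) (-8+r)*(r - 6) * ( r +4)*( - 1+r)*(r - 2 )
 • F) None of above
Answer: D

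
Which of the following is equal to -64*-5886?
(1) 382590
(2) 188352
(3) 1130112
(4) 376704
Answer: 4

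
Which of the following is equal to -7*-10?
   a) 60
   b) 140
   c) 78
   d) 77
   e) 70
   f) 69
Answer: e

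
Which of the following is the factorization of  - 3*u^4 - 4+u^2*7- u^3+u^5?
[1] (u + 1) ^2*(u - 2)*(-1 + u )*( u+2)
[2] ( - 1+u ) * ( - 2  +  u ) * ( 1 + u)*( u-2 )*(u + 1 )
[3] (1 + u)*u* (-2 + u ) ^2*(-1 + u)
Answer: 2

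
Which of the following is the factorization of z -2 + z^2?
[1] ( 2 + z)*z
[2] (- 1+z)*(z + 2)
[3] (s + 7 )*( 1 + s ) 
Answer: 2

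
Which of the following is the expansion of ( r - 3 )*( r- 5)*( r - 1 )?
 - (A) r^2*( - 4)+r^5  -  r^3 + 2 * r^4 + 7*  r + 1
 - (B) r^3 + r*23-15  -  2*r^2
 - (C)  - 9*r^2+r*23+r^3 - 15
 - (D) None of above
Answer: C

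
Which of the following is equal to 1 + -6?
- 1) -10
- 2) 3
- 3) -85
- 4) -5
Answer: 4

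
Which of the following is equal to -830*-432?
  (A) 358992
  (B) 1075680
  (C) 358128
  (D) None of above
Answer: D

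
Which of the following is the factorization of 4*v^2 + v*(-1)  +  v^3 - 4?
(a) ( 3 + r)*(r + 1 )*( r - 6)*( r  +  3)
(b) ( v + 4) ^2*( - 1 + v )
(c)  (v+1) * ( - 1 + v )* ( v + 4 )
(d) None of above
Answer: c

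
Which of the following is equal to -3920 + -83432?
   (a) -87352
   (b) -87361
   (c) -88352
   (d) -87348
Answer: a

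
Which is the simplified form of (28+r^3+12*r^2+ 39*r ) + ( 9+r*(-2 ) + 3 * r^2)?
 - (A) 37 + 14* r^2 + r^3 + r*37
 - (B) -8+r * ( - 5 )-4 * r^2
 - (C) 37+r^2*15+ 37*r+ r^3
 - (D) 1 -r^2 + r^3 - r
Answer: C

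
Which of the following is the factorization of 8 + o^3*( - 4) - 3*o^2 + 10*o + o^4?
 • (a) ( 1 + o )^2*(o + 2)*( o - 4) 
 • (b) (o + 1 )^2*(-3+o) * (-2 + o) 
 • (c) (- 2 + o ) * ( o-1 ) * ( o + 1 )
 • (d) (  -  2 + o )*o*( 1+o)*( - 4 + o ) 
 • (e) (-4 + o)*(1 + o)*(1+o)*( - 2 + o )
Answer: e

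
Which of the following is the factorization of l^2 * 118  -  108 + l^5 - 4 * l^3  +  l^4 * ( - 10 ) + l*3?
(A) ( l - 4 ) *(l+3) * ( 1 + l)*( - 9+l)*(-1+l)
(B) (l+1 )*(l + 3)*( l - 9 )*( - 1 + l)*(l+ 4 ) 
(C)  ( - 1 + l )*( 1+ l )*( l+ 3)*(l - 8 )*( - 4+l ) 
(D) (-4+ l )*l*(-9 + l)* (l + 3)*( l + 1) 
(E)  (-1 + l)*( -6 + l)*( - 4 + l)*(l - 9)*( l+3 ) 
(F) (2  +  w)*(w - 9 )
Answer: A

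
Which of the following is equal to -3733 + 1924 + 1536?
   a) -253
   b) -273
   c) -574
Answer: b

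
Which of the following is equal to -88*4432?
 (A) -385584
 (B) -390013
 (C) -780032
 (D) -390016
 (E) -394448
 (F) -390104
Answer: D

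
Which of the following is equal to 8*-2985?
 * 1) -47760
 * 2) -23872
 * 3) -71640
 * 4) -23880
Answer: 4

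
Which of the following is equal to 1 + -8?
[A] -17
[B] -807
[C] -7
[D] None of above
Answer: C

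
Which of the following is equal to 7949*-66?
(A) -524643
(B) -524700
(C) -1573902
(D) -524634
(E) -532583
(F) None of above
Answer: D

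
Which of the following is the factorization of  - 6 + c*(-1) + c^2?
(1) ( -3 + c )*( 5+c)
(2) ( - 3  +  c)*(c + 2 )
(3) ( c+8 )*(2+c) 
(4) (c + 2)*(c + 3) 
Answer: 2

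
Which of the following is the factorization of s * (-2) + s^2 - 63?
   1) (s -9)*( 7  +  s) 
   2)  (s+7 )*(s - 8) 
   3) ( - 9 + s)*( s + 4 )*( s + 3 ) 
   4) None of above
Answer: 1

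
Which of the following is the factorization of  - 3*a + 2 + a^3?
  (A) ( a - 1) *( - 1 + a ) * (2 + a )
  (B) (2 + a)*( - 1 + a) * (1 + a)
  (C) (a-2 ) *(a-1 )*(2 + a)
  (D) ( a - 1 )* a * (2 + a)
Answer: A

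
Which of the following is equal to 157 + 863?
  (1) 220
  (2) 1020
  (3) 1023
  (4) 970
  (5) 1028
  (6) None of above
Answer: 2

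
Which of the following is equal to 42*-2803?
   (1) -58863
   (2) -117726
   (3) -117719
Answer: 2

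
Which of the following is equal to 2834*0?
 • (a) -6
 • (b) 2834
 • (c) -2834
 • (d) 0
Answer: d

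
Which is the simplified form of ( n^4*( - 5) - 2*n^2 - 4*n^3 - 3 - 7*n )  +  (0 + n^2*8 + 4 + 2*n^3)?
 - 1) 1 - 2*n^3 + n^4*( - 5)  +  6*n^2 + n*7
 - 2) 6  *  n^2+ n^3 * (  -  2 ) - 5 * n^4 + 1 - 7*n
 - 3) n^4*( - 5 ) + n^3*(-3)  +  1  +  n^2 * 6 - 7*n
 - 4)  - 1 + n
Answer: 2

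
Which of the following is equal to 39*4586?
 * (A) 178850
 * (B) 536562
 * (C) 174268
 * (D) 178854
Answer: D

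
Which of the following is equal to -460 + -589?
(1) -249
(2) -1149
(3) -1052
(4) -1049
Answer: 4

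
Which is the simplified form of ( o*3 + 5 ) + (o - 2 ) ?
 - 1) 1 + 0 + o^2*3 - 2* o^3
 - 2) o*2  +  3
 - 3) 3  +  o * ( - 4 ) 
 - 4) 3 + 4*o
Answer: 4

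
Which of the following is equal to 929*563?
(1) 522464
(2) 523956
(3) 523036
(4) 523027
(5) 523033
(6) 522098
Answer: 4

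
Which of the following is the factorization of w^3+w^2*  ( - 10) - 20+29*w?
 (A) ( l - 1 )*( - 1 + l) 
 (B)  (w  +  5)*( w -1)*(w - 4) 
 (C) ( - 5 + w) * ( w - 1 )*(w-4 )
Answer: C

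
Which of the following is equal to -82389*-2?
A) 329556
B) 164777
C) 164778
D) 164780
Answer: C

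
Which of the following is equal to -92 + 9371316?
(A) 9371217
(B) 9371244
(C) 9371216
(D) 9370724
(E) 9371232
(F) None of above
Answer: F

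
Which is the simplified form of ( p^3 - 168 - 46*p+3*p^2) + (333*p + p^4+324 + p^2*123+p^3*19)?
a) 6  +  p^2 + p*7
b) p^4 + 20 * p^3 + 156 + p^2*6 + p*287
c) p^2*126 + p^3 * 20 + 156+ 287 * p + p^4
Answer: c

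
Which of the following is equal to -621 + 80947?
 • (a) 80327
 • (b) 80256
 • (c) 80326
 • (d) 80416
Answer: c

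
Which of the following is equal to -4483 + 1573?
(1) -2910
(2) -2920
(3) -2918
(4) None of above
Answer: 1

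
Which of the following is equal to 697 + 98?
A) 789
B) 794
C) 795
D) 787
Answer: C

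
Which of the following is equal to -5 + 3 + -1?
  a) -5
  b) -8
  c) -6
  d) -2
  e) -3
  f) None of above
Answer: e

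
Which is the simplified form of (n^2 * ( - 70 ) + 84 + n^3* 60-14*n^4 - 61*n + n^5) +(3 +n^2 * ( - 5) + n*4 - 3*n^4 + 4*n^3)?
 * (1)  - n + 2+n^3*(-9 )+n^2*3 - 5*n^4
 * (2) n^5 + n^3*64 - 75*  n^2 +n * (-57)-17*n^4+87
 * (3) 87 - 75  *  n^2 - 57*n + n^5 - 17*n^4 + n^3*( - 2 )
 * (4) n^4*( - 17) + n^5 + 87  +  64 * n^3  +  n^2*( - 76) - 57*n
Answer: 2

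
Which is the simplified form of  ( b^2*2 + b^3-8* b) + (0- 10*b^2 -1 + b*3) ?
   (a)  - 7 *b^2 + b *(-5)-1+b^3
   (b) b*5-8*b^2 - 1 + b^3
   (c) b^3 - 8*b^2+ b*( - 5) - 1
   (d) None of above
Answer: c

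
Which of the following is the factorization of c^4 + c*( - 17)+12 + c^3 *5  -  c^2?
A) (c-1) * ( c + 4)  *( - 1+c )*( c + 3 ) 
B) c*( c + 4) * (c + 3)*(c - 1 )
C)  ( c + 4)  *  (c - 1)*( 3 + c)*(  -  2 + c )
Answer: A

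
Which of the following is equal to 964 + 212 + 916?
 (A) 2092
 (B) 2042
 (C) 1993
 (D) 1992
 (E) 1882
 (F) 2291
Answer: A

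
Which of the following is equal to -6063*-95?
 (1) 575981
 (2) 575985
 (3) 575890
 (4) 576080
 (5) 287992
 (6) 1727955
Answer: 2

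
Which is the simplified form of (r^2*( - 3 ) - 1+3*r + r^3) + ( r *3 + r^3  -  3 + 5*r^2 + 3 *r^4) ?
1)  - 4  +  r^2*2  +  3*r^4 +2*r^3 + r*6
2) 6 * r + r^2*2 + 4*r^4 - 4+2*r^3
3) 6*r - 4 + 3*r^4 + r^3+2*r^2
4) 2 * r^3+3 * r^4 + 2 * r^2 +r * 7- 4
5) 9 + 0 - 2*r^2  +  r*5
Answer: 1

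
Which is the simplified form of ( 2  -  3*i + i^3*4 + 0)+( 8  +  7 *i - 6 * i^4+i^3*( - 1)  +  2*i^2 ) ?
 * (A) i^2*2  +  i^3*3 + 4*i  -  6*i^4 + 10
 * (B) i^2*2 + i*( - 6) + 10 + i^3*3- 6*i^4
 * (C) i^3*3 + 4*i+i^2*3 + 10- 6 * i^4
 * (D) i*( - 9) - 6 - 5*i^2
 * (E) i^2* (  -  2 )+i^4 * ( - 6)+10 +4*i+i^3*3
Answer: A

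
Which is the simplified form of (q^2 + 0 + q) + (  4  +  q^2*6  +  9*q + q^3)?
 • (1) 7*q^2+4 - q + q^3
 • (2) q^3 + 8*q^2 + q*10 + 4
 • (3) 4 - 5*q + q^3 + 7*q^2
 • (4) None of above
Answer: 4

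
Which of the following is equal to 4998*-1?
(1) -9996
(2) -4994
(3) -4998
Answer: 3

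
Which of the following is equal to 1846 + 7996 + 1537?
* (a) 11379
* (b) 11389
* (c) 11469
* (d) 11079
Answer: a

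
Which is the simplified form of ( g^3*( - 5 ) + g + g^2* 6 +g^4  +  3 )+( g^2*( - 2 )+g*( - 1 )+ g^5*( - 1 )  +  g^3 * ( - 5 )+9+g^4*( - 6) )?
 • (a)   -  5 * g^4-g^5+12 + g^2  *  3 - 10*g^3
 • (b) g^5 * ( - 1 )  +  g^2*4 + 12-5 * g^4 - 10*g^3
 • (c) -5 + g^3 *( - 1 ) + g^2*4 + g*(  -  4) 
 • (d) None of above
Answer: b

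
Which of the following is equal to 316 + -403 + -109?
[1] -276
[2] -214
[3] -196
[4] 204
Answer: 3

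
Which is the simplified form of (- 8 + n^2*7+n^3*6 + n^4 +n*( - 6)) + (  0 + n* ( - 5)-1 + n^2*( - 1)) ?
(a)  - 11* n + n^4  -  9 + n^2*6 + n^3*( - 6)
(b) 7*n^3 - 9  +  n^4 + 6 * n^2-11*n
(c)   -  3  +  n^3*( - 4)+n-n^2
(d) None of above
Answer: d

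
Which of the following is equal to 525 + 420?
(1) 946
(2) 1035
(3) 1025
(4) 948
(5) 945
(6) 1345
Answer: 5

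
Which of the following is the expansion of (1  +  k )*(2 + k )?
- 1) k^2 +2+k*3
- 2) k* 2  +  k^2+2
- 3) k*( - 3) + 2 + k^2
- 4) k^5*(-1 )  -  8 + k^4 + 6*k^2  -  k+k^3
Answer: 1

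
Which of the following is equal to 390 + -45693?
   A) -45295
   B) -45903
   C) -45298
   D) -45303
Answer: D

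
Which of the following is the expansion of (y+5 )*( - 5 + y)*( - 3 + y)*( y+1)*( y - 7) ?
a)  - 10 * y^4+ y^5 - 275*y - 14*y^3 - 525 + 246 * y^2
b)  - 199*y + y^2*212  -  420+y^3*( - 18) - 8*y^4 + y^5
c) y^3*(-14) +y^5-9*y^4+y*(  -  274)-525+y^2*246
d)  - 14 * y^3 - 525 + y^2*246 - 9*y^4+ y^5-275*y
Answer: d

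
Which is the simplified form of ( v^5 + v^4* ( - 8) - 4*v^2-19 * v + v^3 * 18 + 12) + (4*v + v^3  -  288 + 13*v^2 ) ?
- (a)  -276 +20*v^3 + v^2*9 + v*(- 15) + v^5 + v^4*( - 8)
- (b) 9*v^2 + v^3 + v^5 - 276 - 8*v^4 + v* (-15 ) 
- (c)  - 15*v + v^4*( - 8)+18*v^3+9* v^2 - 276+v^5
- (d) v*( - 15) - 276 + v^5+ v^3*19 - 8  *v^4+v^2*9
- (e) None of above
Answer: d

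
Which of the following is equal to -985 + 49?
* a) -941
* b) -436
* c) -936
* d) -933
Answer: c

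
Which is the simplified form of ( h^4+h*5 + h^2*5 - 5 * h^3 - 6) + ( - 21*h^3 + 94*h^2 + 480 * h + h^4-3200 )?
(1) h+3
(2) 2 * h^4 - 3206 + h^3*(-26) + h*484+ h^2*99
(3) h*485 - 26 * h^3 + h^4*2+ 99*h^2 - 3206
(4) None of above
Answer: 3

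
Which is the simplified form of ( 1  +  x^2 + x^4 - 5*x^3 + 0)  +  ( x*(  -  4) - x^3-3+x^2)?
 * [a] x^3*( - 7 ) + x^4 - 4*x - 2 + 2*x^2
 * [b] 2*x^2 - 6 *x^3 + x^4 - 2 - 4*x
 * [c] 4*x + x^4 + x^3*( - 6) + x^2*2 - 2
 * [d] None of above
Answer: b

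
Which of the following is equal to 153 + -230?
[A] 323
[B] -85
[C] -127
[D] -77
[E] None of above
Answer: D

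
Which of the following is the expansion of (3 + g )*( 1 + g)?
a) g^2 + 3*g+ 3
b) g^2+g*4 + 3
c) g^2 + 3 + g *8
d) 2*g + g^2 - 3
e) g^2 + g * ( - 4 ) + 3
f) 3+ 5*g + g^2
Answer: b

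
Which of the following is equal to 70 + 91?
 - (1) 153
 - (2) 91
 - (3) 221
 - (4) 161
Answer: 4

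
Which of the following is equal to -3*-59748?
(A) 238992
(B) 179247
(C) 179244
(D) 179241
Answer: C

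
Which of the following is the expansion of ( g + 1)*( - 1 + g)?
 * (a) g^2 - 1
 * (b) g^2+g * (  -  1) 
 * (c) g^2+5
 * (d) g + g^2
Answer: a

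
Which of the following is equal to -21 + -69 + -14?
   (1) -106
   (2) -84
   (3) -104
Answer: 3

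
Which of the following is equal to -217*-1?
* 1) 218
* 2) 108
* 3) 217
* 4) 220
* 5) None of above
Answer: 3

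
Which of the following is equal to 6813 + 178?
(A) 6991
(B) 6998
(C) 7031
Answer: A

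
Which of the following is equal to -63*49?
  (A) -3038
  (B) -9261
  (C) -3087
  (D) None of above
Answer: C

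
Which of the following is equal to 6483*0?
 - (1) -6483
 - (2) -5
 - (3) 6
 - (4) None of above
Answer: 4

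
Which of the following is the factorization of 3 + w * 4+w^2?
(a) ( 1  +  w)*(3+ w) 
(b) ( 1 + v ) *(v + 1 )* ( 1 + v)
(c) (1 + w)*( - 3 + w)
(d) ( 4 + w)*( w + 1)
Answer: a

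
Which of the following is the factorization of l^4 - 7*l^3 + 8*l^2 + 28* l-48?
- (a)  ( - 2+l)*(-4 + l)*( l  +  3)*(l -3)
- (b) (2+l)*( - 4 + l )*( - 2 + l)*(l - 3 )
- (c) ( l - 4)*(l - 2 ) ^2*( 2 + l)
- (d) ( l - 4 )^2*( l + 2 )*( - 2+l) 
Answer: b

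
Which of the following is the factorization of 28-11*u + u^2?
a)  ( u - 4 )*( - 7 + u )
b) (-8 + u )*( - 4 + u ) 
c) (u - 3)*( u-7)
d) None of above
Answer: a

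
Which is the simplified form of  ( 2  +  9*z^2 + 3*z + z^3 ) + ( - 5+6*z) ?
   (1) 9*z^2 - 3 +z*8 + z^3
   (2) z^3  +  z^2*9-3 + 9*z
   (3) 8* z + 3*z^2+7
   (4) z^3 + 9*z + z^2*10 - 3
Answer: 2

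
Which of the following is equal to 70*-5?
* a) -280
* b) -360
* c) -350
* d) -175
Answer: c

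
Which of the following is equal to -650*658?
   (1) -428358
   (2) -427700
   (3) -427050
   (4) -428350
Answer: 2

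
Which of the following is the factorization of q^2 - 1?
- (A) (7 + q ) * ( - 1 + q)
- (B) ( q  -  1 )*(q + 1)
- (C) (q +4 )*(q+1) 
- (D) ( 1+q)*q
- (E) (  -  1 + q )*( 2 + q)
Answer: B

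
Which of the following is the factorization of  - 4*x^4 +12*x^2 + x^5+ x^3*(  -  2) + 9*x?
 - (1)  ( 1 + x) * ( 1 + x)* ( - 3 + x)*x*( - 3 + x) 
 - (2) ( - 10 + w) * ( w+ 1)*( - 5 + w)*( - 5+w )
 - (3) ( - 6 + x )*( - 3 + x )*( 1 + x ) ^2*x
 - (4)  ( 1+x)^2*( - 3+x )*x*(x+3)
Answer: 1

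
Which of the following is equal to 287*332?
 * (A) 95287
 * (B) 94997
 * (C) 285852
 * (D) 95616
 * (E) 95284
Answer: E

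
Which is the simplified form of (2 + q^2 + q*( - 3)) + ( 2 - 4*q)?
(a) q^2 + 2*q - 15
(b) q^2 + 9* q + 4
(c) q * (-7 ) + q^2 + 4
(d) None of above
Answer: c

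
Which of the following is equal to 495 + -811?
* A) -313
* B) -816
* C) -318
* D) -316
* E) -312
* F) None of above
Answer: D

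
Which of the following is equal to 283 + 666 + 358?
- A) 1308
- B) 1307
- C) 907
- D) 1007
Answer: B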